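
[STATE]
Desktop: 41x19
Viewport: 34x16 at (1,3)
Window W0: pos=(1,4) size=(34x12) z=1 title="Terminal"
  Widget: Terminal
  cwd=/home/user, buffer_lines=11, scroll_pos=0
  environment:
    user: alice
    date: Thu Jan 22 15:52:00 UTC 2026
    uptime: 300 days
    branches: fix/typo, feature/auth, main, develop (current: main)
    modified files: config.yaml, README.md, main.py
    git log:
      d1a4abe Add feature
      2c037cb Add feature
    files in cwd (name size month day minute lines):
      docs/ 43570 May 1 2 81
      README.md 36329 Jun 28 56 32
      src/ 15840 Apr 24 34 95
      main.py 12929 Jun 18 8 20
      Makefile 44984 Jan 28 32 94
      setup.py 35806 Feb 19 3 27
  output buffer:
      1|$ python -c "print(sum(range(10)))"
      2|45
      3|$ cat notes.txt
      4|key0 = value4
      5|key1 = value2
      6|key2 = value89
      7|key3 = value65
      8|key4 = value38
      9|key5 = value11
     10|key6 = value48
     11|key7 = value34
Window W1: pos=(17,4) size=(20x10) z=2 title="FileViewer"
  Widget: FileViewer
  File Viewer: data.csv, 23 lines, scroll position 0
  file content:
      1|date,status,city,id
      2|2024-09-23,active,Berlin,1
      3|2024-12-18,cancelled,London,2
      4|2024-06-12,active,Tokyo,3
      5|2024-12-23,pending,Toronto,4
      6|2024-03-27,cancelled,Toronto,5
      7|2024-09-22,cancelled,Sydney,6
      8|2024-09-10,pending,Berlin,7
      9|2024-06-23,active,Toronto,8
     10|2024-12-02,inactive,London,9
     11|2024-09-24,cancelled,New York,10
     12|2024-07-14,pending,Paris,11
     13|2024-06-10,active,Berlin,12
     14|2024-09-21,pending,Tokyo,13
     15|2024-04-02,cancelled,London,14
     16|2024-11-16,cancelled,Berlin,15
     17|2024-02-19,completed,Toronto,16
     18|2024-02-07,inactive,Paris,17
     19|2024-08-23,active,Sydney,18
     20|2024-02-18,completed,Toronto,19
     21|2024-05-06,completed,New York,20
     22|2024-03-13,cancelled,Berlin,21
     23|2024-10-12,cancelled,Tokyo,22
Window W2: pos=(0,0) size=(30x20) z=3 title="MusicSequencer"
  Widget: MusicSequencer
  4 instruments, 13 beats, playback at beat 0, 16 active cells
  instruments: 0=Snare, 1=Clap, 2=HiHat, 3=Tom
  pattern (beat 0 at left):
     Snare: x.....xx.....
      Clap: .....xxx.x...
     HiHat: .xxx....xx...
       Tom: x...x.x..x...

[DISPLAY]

      ▼123456789012         ┃     
 Snare█·····██·····         ┃━━━━━
  Clap·····███·█···         ┃     
 HiHat·███····██···         ┃─────
   Tom█···█·█··█···         ┃city,
                            ┃ctive
                            ┃ancel
                            ┃ctive
                            ┃endin
                            ┃ancel
                            ┃━━━━━
                            ┃    ┃
                            ┃━━━━┛
                            ┃     
                            ┃     
                            ┃     


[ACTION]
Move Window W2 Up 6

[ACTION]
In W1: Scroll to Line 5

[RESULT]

      ▼123456789012         ┃     
 Snare█·····██·····         ┃━━━━━
  Clap·····███·█···         ┃     
 HiHat·███····██···         ┃─────
   Tom█···█·█··█···         ┃endin
                            ┃ancel
                            ┃ancel
                            ┃endin
                            ┃ctive
                            ┃nacti
                            ┃━━━━━
                            ┃    ┃
                            ┃━━━━┛
                            ┃     
                            ┃     
                            ┃     


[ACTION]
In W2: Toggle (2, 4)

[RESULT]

      ▼123456789012         ┃     
 Snare█·····██·····         ┃━━━━━
  Clap·····███·█···         ┃     
 HiHat·████···██···         ┃─────
   Tom█···█·█··█···         ┃endin
                            ┃ancel
                            ┃ancel
                            ┃endin
                            ┃ctive
                            ┃nacti
                            ┃━━━━━
                            ┃    ┃
                            ┃━━━━┛
                            ┃     
                            ┃     
                            ┃     


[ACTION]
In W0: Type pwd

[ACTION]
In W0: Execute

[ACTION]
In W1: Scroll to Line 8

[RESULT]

      ▼123456789012         ┃     
 Snare█·····██·····         ┃━━━━━
  Clap·····███·█···         ┃     
 HiHat·████···██···         ┃─────
   Tom█···█·█··█···         ┃endin
                            ┃ctive
                            ┃nacti
                            ┃ancel
                            ┃endin
                            ┃ctive
                            ┃━━━━━
                            ┃    ┃
                            ┃━━━━┛
                            ┃     
                            ┃     
                            ┃     


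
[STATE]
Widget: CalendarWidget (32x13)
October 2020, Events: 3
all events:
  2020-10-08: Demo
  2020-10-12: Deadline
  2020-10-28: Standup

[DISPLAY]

          October 2020          
Mo Tu We Th Fr Sa Su            
          1  2  3  4            
 5  6  7  8*  9 10 11           
12* 13 14 15 16 17 18           
19 20 21 22 23 24 25            
26 27 28* 29 30 31              
                                
                                
                                
                                
                                
                                


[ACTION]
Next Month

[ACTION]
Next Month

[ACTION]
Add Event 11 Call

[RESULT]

         December 2020          
Mo Tu We Th Fr Sa Su            
    1  2  3  4  5  6            
 7  8  9 10 11* 12 13           
14 15 16 17 18 19 20            
21 22 23 24 25 26 27            
28 29 30 31                     
                                
                                
                                
                                
                                
                                


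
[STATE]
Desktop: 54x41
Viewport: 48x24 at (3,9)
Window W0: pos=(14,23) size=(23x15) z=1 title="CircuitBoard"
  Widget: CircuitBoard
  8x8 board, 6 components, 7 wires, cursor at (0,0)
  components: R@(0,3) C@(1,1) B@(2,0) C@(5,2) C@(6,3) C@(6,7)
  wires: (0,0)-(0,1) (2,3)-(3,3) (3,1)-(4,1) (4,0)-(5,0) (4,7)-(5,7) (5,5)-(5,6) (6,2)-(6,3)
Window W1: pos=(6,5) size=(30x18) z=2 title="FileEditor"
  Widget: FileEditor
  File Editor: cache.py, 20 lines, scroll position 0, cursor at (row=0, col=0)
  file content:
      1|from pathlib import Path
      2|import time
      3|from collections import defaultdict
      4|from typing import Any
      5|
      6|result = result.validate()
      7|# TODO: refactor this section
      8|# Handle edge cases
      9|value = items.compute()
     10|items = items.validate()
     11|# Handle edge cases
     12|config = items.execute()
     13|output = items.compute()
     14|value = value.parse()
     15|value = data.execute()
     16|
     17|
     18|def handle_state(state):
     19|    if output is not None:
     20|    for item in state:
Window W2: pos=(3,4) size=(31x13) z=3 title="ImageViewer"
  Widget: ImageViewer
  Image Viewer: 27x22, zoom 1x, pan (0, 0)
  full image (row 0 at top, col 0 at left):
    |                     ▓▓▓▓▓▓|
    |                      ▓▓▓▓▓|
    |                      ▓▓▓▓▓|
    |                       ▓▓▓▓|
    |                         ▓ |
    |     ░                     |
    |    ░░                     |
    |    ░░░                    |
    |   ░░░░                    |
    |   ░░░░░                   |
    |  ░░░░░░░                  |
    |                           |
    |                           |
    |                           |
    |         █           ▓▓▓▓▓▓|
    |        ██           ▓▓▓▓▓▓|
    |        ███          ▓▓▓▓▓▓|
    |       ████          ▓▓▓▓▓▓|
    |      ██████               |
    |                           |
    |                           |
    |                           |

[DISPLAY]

┃                      ▓▓▓▓▓  ┃█┃               
┃                       ▓▓▓▓  ┃░┃               
┃                         ▓   ┃░┃               
┃     ░                       ┃░┃               
┃    ░░                       ┃░┃               
┃    ░░░                      ┃░┃               
┃   ░░░░                      ┃░┃               
┗━━━━━━━━━━━━━━━━━━━━━━━━━━━━━┛░┃               
   ┃items = items.validate()   ░┃               
   ┃# Handle edge cases        ░┃               
   ┃config = items.execute()   ░┃               
   ┃output = items.compute()   ░┃               
   ┃value = value.parse()      ▼┃               
   ┗━━━━━━━━━━━━━━━━━━━━━━━━━━━━┛               
           ┏━━━━━━━━━━━━━━━━━━━━━┓              
           ┃ CircuitBoard        ┃              
           ┠─────────────────────┨              
           ┃   0 1 2 3 4 5 6 7   ┃              
           ┃0  [.]─ ·       R    ┃              
           ┃                     ┃              
           ┃1       C            ┃              
           ┃                     ┃              
           ┃2   B           ·    ┃              
           ┃                │    ┃              


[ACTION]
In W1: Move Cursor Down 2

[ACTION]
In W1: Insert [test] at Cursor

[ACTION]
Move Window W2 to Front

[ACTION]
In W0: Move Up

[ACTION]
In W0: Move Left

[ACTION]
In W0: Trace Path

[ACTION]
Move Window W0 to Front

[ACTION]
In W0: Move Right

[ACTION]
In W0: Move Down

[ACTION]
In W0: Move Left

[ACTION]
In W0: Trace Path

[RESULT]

┃                      ▓▓▓▓▓  ┃█┃               
┃                       ▓▓▓▓  ┃░┃               
┃                         ▓   ┃░┃               
┃     ░                       ┃░┃               
┃    ░░                       ┃░┃               
┃    ░░░                      ┃░┃               
┃   ░░░░                      ┃░┃               
┗━━━━━━━━━━━━━━━━━━━━━━━━━━━━━┛░┃               
   ┃items = items.validate()   ░┃               
   ┃# Handle edge cases        ░┃               
   ┃config = items.execute()   ░┃               
   ┃output = items.compute()   ░┃               
   ┃value = value.parse()      ▼┃               
   ┗━━━━━━━━━━━━━━━━━━━━━━━━━━━━┛               
           ┏━━━━━━━━━━━━━━━━━━━━━┓              
           ┃ CircuitBoard        ┃              
           ┠─────────────────────┨              
           ┃   0 1 2 3 4 5 6 7   ┃              
           ┃0   · ─ ·       R    ┃              
           ┃                     ┃              
           ┃1  [.]  C            ┃              
           ┃                     ┃              
           ┃2   B           ·    ┃              
           ┃                │    ┃              


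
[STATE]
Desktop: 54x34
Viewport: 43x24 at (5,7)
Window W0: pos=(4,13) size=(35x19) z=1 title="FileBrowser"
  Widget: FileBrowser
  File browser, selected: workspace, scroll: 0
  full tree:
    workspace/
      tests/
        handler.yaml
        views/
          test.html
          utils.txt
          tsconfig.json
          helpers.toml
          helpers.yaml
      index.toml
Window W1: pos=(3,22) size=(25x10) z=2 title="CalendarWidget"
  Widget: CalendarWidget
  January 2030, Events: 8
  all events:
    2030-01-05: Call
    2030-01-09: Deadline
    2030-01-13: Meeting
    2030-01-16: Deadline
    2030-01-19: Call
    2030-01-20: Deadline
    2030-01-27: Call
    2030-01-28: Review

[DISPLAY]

                                           
                                           
                                           
                                           
                                           
                                           
━━━━━━━━━━━━━━━━━━━━━━━━━━━━━━━━━┓         
 FileBrowser                     ┃         
─────────────────────────────────┨         
> [-] workspace/                 ┃         
    [+] tests/                   ┃         
    index.toml                   ┃         
                                 ┃         
                                 ┃         
                                 ┃         
━━━━━━━━━━━━━━━━━━━━━━┓          ┃         
CalendarWidget        ┃          ┃         
──────────────────────┨          ┃         
     January 2030     ┃          ┃         
o Tu We Th Fr Sa Su   ┃          ┃         
   1  2  3  4  5*  6  ┃          ┃         
7  8  9* 10 11 12 13* ┃          ┃         
4 15 16* 17 18 19* 20*┃          ┃         
1 22 23 24 25 26 27*  ┃          ┃         


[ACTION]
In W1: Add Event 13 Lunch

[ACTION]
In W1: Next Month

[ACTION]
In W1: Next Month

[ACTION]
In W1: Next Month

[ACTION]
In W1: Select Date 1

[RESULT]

                                           
                                           
                                           
                                           
                                           
                                           
━━━━━━━━━━━━━━━━━━━━━━━━━━━━━━━━━┓         
 FileBrowser                     ┃         
─────────────────────────────────┨         
> [-] workspace/                 ┃         
    [+] tests/                   ┃         
    index.toml                   ┃         
                                 ┃         
                                 ┃         
                                 ┃         
━━━━━━━━━━━━━━━━━━━━━━┓          ┃         
CalendarWidget        ┃          ┃         
──────────────────────┨          ┃         
      April 2030      ┃          ┃         
o Tu We Th Fr Sa Su   ┃          ┃         
 1]  2  3  4  5  6  7 ┃          ┃         
8  9 10 11 12 13 14   ┃          ┃         
5 16 17 18 19 20 21   ┃          ┃         
2 23 24 25 26 27 28   ┃          ┃         


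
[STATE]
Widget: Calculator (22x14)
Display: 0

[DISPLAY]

                     0
┌───┬───┬───┬───┐     
│ 7 │ 8 │ 9 │ ÷ │     
├───┼───┼───┼───┤     
│ 4 │ 5 │ 6 │ × │     
├───┼───┼───┼───┤     
│ 1 │ 2 │ 3 │ - │     
├───┼───┼───┼───┤     
│ 0 │ . │ = │ + │     
├───┼───┼───┼───┤     
│ C │ MC│ MR│ M+│     
└───┴───┴───┴───┘     
                      
                      


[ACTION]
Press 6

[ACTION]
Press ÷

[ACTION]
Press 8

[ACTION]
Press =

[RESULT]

                  0.75
┌───┬───┬───┬───┐     
│ 7 │ 8 │ 9 │ ÷ │     
├───┼───┼───┼───┤     
│ 4 │ 5 │ 6 │ × │     
├───┼───┼───┼───┤     
│ 1 │ 2 │ 3 │ - │     
├───┼───┼───┼───┤     
│ 0 │ . │ = │ + │     
├───┼───┼───┼───┤     
│ C │ MC│ MR│ M+│     
└───┴───┴───┴───┘     
                      
                      


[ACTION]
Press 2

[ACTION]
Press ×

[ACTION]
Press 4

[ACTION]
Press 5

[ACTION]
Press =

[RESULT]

                    90
┌───┬───┬───┬───┐     
│ 7 │ 8 │ 9 │ ÷ │     
├───┼───┼───┼───┤     
│ 4 │ 5 │ 6 │ × │     
├───┼───┼───┼───┤     
│ 1 │ 2 │ 3 │ - │     
├───┼───┼───┼───┤     
│ 0 │ . │ = │ + │     
├───┼───┼───┼───┤     
│ C │ MC│ MR│ M+│     
└───┴───┴───┴───┘     
                      
                      


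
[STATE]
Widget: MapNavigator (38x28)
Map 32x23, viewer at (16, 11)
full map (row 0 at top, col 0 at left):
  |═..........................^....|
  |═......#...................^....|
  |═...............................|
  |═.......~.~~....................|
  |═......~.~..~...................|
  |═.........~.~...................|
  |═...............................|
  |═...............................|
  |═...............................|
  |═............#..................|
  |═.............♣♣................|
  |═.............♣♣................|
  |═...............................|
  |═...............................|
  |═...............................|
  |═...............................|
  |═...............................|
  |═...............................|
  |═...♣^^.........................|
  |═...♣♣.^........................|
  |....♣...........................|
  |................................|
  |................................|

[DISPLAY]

                                      
                                      
                                      
   ═..........................^....   
   ═......#...................^....   
   ═...............................   
   ═.......~.~~....................   
   ═......~.~..~...................   
   ═.........~.~...................   
   ═...............................   
   ═...............................   
   ═...............................   
   ═............#..................   
   ═.............♣♣................   
   ═.............♣♣@...............   
   ═...............................   
   ═...............................   
   ═...............................   
   ═...............................   
   ═...............................   
   ═...............................   
   ═...♣^^.........................   
   ═...♣♣.^........................   
   ....♣...........................   
   ................................   
   ................................   
                                      
                                      


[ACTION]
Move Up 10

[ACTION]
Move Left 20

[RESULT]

                                      
                                      
                                      
                                      
                                      
                                      
                                      
                                      
                                      
                                      
                                      
                                      
                                      
                   ═..................
                   @......#...........
                   ═..................
                   ═.......~.~~.......
                   ═......~.~..~......
                   ═.........~.~......
                   ═..................
                   ═..................
                   ═..................
                   ═............#.....
                   ═.............♣♣...
                   ═.............♣♣...
                   ═..................
                   ═..................
                   ═..................


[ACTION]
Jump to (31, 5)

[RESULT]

                                      
                                      
                                      
                                      
                                      
                                      
                                      
                                      
                                      
...............^....                  
...............^....                  
....................                  
....................                  
~...................                  
~..................@                  
....................                  
....................                  
....................                  
.#..................                  
..♣♣................                  
..♣♣................                  
....................                  
....................                  
....................                  
....................                  
....................                  
....................                  
....................                  


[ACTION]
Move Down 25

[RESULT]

....................                  
.#..................                  
..♣♣................                  
..♣♣................                  
....................                  
....................                  
....................                  
....................                  
....................                  
....................                  
....................                  
....................                  
....................                  
....................                  
...................@                  
                                      
                                      
                                      
                                      
                                      
                                      
                                      
                                      
                                      
                                      
                                      
                                      
                                      


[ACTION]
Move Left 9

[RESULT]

.............................         
..........#..................         
...........♣♣................         
...........♣♣................         
.............................         
.............................         
.............................         
.............................         
.............................         
.............................         
.♣^^.........................         
.♣♣.^........................         
.♣...........................         
.............................         
...................@.........         
                                      
                                      
                                      
                                      
                                      
                                      
                                      
                                      
                                      
                                      
                                      
                                      
                                      


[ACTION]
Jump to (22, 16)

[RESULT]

.............................         
.....~.~~....................         
....~.~..~...................         
.......~.~...................         
.............................         
.............................         
.............................         
..........#..................         
...........♣♣................         
...........♣♣................         
.............................         
.............................         
.............................         
.............................         
...................@.........         
.............................         
.♣^^.........................         
.♣♣.^........................         
.♣...........................         
.............................         
.............................         
                                      
                                      
                                      
                                      
                                      
                                      
                                      


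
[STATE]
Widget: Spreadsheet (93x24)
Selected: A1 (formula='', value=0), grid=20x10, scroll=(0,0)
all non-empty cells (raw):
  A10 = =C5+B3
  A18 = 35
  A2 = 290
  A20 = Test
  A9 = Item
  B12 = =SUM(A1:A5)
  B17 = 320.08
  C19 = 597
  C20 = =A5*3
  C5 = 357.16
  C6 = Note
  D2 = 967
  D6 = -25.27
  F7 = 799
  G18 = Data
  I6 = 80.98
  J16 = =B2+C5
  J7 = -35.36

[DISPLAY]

A1:                                                                                          
       A       B       C       D       E       F       G       H       I       J             
---------------------------------------------------------------------------------------------
  1      [0]       0       0       0       0       0       0       0       0       0         
  2      290       0       0     967       0       0       0       0       0       0         
  3        0       0       0       0       0       0       0       0       0       0         
  4        0       0       0       0       0       0       0       0       0       0         
  5        0       0  357.16       0       0       0       0       0       0       0         
  6        0       0Note      -25.27       0       0       0       0   80.98       0         
  7        0       0       0       0       0     799       0       0       0  -35.36         
  8        0       0       0       0       0       0       0       0       0       0         
  9 Item           0       0       0       0       0       0       0       0       0         
 10   357.16       0       0       0       0       0       0       0       0       0         
 11        0       0       0       0       0       0       0       0       0       0         
 12        0     290       0       0       0       0       0       0       0       0         
 13        0       0       0       0       0       0       0       0       0       0         
 14        0       0       0       0       0       0       0       0       0       0         
 15        0       0       0       0       0       0       0       0       0       0         
 16        0       0       0       0       0       0       0       0       0  357.16         
 17        0  320.08       0       0       0       0       0       0       0       0         
 18       35       0       0       0       0       0Data           0       0       0         
 19        0       0     597       0       0       0       0       0       0       0         
 20 Test           0       0       0       0       0       0       0       0       0         
                                                                                             


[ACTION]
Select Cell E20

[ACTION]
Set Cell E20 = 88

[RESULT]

E20: 88                                                                                      
       A       B       C       D       E       F       G       H       I       J             
---------------------------------------------------------------------------------------------
  1        0       0       0       0       0       0       0       0       0       0         
  2      290       0       0     967       0       0       0       0       0       0         
  3        0       0       0       0       0       0       0       0       0       0         
  4        0       0       0       0       0       0       0       0       0       0         
  5        0       0  357.16       0       0       0       0       0       0       0         
  6        0       0Note      -25.27       0       0       0       0   80.98       0         
  7        0       0       0       0       0     799       0       0       0  -35.36         
  8        0       0       0       0       0       0       0       0       0       0         
  9 Item           0       0       0       0       0       0       0       0       0         
 10   357.16       0       0       0       0       0       0       0       0       0         
 11        0       0       0       0       0       0       0       0       0       0         
 12        0     290       0       0       0       0       0       0       0       0         
 13        0       0       0       0       0       0       0       0       0       0         
 14        0       0       0       0       0       0       0       0       0       0         
 15        0       0       0       0       0       0       0       0       0       0         
 16        0       0       0       0       0       0       0       0       0  357.16         
 17        0  320.08       0       0       0       0       0       0       0       0         
 18       35       0       0       0       0       0Data           0       0       0         
 19        0       0     597       0       0       0       0       0       0       0         
 20 Test           0       0       0    [88]       0       0       0       0       0         
                                                                                             


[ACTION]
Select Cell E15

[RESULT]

E15:                                                                                         
       A       B       C       D       E       F       G       H       I       J             
---------------------------------------------------------------------------------------------
  1        0       0       0       0       0       0       0       0       0       0         
  2      290       0       0     967       0       0       0       0       0       0         
  3        0       0       0       0       0       0       0       0       0       0         
  4        0       0       0       0       0       0       0       0       0       0         
  5        0       0  357.16       0       0       0       0       0       0       0         
  6        0       0Note      -25.27       0       0       0       0   80.98       0         
  7        0       0       0       0       0     799       0       0       0  -35.36         
  8        0       0       0       0       0       0       0       0       0       0         
  9 Item           0       0       0       0       0       0       0       0       0         
 10   357.16       0       0       0       0       0       0       0       0       0         
 11        0       0       0       0       0       0       0       0       0       0         
 12        0     290       0       0       0       0       0       0       0       0         
 13        0       0       0       0       0       0       0       0       0       0         
 14        0       0       0       0       0       0       0       0       0       0         
 15        0       0       0       0     [0]       0       0       0       0       0         
 16        0       0       0       0       0       0       0       0       0  357.16         
 17        0  320.08       0       0       0       0       0       0       0       0         
 18       35       0       0       0       0       0Data           0       0       0         
 19        0       0     597       0       0       0       0       0       0       0         
 20 Test           0       0       0      88       0       0       0       0       0         
                                                                                             


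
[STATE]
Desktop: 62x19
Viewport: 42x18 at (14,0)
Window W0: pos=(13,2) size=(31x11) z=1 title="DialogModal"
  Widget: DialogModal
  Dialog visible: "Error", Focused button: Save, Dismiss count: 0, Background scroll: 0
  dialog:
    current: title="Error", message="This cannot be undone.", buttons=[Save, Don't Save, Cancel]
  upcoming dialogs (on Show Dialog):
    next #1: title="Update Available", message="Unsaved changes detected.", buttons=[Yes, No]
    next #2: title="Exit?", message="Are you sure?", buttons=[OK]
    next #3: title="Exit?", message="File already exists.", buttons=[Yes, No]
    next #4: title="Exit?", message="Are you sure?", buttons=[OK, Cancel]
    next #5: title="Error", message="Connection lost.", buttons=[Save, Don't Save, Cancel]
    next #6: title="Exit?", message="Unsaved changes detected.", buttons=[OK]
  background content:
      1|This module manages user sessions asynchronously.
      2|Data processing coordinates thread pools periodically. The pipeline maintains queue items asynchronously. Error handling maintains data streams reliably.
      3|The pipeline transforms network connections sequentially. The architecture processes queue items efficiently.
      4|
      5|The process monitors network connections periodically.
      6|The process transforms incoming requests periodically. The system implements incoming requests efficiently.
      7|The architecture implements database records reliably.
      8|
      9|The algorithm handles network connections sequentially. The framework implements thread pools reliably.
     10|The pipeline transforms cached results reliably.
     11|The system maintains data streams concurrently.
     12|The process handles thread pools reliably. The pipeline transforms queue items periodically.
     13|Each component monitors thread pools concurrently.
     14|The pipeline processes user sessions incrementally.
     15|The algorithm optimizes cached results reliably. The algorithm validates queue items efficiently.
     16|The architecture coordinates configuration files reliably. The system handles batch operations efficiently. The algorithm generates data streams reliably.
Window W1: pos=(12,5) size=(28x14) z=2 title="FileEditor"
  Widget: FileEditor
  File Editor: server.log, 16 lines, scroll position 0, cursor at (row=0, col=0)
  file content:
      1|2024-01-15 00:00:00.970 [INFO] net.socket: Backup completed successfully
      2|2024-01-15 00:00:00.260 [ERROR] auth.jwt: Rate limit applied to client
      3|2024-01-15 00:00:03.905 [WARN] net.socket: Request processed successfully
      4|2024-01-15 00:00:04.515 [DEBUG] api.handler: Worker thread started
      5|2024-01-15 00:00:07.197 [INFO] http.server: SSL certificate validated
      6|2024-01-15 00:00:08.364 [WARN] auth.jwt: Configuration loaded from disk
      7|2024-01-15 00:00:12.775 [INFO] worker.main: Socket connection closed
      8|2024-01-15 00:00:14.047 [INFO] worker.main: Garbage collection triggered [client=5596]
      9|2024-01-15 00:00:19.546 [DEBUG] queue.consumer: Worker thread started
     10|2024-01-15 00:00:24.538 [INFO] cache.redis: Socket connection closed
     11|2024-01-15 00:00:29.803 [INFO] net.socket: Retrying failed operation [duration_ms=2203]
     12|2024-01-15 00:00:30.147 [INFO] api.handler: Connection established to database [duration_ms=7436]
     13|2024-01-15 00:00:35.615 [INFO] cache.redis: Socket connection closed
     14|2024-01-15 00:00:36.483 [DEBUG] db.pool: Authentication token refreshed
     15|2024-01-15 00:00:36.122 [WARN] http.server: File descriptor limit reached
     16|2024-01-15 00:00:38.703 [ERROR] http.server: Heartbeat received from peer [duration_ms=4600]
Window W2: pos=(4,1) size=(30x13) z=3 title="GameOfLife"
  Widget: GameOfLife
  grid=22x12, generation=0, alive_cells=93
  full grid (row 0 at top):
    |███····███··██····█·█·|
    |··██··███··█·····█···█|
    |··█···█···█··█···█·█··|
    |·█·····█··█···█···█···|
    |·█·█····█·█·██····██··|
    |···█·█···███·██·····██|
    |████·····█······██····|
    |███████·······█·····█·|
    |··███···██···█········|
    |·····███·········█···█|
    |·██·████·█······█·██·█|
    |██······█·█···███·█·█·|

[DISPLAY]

                                          
━━━━━━━━━━━━━━━━━━━┓                      
fe                 ┃━━━━━━━━━┓            
───────────────────┨         ┃            
                   ┃─────────┨            
·█··█···█·█··      ┃━━━━━┓ess┃            
·█···█···█···      ┃     ┃┐ t┃            
·█·██····██··      ┃─────┨│wo┃            
███·██·····██      ┃70 [▲┃│  ┃            
█······██····      ┃60 [█┃│k ┃            
·····█·····█·      ┃05 [░┃┘mi┃            
█···█········      ┃15 [░┃s d┃            
········█···█      ┃97 [░┃━━━┛            
━━━━━━━━━━━━━━━━━━━┛64 [░┃                
024-01-15 00:00:12.775 [░┃                
024-01-15 00:00:14.047 [░┃                
024-01-15 00:00:19.546 [░┃                
024-01-15 00:00:24.538 [▼┃                


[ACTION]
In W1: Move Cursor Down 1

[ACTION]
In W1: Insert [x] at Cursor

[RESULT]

                                          
━━━━━━━━━━━━━━━━━━━┓                      
fe                 ┃━━━━━━━━━┓            
───────────────────┨         ┃            
                   ┃─────────┨            
·█··█···█·█··      ┃━━━━━┓ess┃            
·█···█···█···      ┃     ┃┐ t┃            
·█·██····██··      ┃─────┨│wo┃            
███·██·····██      ┃70 [▲┃│  ┃            
█······██····      ┃260 █┃│k ┃            
·····█·····█·      ┃05 [░┃┘mi┃            
█···█········      ┃15 [░┃s d┃            
········█···█      ┃97 [░┃━━━┛            
━━━━━━━━━━━━━━━━━━━┛64 [░┃                
024-01-15 00:00:12.775 [░┃                
024-01-15 00:00:14.047 [░┃                
024-01-15 00:00:19.546 [░┃                
024-01-15 00:00:24.538 [▼┃                


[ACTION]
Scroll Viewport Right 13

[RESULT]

                                          
━━━━━━━━━━━━━┓                            
             ┃━━━━━━━━━┓                  
─────────────┨         ┃                  
             ┃─────────┨                  
··█·█··      ┃━━━━━┓ess┃                  
···█···      ┃     ┃┐ t┃                  
···██··      ┃─────┨│wo┃                  
·····██      ┃70 [▲┃│  ┃                  
·██····      ┃260 █┃│k ┃                  
·····█·      ┃05 [░┃┘mi┃                  
·······      ┃15 [░┃s d┃                  
··█···█      ┃97 [░┃━━━┛                  
━━━━━━━━━━━━━┛64 [░┃                      
-15 00:00:12.775 [░┃                      
-15 00:00:14.047 [░┃                      
-15 00:00:19.546 [░┃                      
-15 00:00:24.538 [▼┃                      


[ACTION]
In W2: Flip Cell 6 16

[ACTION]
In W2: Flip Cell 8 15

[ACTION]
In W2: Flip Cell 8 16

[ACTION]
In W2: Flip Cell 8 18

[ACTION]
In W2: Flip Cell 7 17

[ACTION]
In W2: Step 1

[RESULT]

                                          
━━━━━━━━━━━━━┓                            
             ┃━━━━━━━━━┓                  
─────────────┨         ┃                  
             ┃─────────┨                  
··█····      ┃━━━━━┓ess┃                  
··█····      ┃     ┃┐ t┃                  
···███·      ┃─────┨│wo┃                  
···███·      ┃70 [▲┃│  ┃                  
·····██      ┃260 █┃│k ┃                  
█·██···      ┃05 [░┃┘mi┃                  
██·█···      ┃15 [░┃s d┃                  
█···██·      ┃97 [░┃━━━┛                  
━━━━━━━━━━━━━┛64 [░┃                      
-15 00:00:12.775 [░┃                      
-15 00:00:14.047 [░┃                      
-15 00:00:19.546 [░┃                      
-15 00:00:24.538 [▼┃                      
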